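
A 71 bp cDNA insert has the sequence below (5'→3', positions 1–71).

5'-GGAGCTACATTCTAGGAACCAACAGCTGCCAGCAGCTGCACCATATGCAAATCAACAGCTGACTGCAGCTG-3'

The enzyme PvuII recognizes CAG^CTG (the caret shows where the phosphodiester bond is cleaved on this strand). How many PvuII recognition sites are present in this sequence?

4

CAGCTG occurs starting at positions 23, 33, 56, 66.
PvuII cuts at 4 sites.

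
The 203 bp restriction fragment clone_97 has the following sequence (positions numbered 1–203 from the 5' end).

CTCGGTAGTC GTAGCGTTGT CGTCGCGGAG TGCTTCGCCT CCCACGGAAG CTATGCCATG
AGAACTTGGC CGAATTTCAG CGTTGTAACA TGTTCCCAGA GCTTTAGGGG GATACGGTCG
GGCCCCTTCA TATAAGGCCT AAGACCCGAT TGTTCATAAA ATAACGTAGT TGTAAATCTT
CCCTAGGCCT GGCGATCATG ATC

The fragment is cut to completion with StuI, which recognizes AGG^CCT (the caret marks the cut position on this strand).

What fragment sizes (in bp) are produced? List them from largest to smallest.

StuI sites (AGGCCT) start at positions 135, 185.
StuI cuts after base 3 of each site, so after positions 137, 187.
Linear molecule, 2 cuts → 3 fragments:
  1–137 → 137 bp
  138–187 → 50 bp
  188–203 → 16 bp
Sorted largest to smallest: 137, 50, 16 bp.

137, 50, 16 bp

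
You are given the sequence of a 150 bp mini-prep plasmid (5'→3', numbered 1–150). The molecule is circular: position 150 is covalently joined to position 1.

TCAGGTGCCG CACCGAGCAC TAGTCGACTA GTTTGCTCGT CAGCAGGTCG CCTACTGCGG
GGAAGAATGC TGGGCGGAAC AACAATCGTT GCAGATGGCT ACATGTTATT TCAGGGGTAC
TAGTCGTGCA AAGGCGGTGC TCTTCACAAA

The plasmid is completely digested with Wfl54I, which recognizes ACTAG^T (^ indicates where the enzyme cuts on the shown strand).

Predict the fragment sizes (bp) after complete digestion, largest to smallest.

Wfl54I sites (ACTAGT) start at positions 19, 27, 119.
Wfl54I cuts after base 5 of each site (before the last base), so after positions 23, 31, 123.
Circular molecule, 3 cuts → 3 fragments:
  24–31 → 8 bp
  32–123 → 92 bp
  124–150 then 1–23 → 27 + 23 = 50 bp
Sorted largest to smallest: 92, 50, 8 bp.

92, 50, 8 bp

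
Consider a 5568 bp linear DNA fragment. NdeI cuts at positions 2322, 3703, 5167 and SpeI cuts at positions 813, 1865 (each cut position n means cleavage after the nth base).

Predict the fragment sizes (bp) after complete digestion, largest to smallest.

Combined cut positions (sorted): 813, 1865, 2322, 3703, 5167.
Linear molecule, 5 cuts → 6 fragments:
  813 − 0 = 813 bp
  1865 − 813 = 1052 bp
  2322 − 1865 = 457 bp
  3703 − 2322 = 1381 bp
  5167 − 3703 = 1464 bp
  5568 − 5167 = 401 bp
Sorted largest to smallest: 1464, 1381, 1052, 813, 457, 401 bp.

1464, 1381, 1052, 813, 457, 401 bp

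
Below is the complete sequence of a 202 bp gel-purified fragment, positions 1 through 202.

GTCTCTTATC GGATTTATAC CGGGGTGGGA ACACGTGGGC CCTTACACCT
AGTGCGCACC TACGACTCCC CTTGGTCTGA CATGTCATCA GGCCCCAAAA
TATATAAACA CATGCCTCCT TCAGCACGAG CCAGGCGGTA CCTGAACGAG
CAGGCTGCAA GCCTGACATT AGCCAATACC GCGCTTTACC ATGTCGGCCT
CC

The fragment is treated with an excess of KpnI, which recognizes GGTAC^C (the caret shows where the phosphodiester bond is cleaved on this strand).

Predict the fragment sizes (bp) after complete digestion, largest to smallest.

The KpnI site (GGTACC) starts at position 137.
KpnI cuts after base 5 of each site (before the last base), so after position 141.
Linear molecule, 1 cut → 2 fragments:
  1–141 → 141 bp
  142–202 → 61 bp
Sorted largest to smallest: 141, 61 bp.

141, 61 bp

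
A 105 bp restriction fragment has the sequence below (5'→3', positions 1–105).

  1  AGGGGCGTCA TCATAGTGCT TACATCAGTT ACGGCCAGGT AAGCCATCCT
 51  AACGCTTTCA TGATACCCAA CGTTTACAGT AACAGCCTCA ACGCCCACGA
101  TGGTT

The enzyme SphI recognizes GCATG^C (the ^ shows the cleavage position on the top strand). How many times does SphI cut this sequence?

No occurrence of GCATGC is present in the sequence.
SphI does not cut: 0 sites.

0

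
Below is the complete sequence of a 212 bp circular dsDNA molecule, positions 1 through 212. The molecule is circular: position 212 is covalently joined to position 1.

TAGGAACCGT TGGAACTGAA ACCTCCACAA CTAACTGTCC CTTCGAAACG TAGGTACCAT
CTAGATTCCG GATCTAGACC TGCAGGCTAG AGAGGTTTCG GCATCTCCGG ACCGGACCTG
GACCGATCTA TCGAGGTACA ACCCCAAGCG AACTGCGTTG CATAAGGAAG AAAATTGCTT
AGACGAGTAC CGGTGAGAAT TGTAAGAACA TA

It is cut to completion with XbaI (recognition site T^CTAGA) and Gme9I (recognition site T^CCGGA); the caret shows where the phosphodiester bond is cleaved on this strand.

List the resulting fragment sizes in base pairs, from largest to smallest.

166, 33, 7, 6 bp

XbaI sites (TCTAGA) start at positions 60, 73.
XbaI cuts after the first base of each site, so after positions 60, 73.
Gme9I sites (TCCGGA) start at positions 67, 106.
Gme9I cuts after the first base of each site, so after positions 67, 106.
Combined cut positions: 60, 67, 73, 106.
Circular molecule, 4 cuts → 4 fragments:
  61–67 → 7 bp
  68–73 → 6 bp
  74–106 → 33 bp
  107–212 then 1–60 → 106 + 60 = 166 bp
Sorted largest to smallest: 166, 33, 7, 6 bp.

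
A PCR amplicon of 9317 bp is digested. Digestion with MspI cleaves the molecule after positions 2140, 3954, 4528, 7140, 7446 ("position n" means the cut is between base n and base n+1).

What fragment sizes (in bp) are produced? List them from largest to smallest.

Linear molecule, 5 cuts → 6 fragments:
  2140 − 0 = 2140 bp
  3954 − 2140 = 1814 bp
  4528 − 3954 = 574 bp
  7140 − 4528 = 2612 bp
  7446 − 7140 = 306 bp
  9317 − 7446 = 1871 bp
Sorted largest to smallest: 2612, 2140, 1871, 1814, 574, 306 bp.

2612, 2140, 1871, 1814, 574, 306 bp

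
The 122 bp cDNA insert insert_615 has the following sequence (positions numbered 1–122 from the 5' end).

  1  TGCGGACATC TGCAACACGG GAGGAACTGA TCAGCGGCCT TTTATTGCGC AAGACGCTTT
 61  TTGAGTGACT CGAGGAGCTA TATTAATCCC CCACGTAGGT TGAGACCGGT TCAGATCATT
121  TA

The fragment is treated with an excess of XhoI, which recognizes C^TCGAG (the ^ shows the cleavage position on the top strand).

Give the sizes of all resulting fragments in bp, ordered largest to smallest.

The XhoI site (CTCGAG) starts at position 69.
XhoI cuts after the first base of each site, so after position 69.
Linear molecule, 1 cut → 2 fragments:
  1–69 → 69 bp
  70–122 → 53 bp
Sorted largest to smallest: 69, 53 bp.

69, 53 bp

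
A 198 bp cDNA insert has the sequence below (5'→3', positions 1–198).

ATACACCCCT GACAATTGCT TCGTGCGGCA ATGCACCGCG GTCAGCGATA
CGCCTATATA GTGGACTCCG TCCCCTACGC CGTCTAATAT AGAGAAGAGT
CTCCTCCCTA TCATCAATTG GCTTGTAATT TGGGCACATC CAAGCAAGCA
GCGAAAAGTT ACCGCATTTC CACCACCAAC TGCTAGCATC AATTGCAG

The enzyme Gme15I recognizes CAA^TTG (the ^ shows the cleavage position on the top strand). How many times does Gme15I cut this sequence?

3

CAATTG occurs starting at positions 13, 115, 190.
Gme15I cuts at 3 sites.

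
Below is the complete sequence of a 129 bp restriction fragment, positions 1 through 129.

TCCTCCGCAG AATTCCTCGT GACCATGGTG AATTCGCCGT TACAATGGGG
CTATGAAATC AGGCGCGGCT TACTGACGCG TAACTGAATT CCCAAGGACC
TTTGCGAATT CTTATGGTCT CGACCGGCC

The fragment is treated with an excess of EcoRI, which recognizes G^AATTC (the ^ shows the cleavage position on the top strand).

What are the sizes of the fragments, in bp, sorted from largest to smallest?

EcoRI sites (GAATTC) start at positions 10, 30, 86, 106.
EcoRI cuts after the first base of each site, so after positions 10, 30, 86, 106.
Linear molecule, 4 cuts → 5 fragments:
  1–10 → 10 bp
  11–30 → 20 bp
  31–86 → 56 bp
  87–106 → 20 bp
  107–129 → 23 bp
Sorted largest to smallest: 56, 23, 20, 20, 10 bp.

56, 23, 20, 20, 10 bp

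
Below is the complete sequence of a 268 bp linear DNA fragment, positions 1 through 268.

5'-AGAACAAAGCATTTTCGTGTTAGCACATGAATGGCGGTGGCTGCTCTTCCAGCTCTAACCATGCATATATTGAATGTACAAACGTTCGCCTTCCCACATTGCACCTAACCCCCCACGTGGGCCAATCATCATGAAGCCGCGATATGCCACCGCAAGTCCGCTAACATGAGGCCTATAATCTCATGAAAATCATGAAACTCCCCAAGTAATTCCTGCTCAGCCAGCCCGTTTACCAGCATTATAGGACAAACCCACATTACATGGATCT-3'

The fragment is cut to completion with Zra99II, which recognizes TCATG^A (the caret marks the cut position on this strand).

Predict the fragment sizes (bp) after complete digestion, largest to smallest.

Zra99II sites (TCATGA) start at positions 129, 181, 190.
Zra99II cuts after base 5 of each site (before the last base), so after positions 133, 185, 194.
Linear molecule, 3 cuts → 4 fragments:
  1–133 → 133 bp
  134–185 → 52 bp
  186–194 → 9 bp
  195–268 → 74 bp
Sorted largest to smallest: 133, 74, 52, 9 bp.

133, 74, 52, 9 bp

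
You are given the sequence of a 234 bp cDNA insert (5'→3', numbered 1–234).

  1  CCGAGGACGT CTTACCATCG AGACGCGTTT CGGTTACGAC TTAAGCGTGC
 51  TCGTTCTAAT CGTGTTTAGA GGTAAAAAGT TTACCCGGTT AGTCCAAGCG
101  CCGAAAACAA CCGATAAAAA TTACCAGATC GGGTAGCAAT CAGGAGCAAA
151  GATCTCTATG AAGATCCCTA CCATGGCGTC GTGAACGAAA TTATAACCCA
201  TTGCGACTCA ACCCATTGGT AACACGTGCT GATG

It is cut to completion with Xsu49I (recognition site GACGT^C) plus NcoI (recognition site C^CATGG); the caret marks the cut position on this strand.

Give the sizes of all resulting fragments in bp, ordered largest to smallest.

161, 63, 10 bp

The Xsu49I site (GACGTC) starts at position 6.
Xsu49I cuts after base 5 of each site (before the last base), so after position 10.
The NcoI site (CCATGG) starts at position 171.
NcoI cuts after the first base of each site, so after position 171.
Combined cut positions: 10, 171.
Linear molecule, 2 cuts → 3 fragments:
  1–10 → 10 bp
  11–171 → 161 bp
  172–234 → 63 bp
Sorted largest to smallest: 161, 63, 10 bp.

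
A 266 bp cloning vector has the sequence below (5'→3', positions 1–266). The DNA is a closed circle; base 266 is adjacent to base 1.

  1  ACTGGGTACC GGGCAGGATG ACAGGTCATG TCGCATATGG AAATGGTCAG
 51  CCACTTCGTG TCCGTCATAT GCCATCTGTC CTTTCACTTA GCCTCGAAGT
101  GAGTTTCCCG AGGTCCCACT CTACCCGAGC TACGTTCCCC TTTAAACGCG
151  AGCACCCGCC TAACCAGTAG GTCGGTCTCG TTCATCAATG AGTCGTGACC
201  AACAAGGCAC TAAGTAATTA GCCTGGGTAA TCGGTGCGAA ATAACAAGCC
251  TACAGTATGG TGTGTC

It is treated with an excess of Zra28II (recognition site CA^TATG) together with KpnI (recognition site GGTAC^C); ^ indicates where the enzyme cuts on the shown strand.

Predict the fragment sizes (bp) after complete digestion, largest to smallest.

Zra28II sites (CATATG) start at positions 34, 66.
Zra28II cuts after base 2 of each site, so after positions 35, 67.
The KpnI site (GGTACC) starts at position 5.
KpnI cuts after base 5 of each site (before the last base), so after position 9.
Combined cut positions: 9, 35, 67.
Circular molecule, 3 cuts → 3 fragments:
  10–35 → 26 bp
  36–67 → 32 bp
  68–266 then 1–9 → 199 + 9 = 208 bp
Sorted largest to smallest: 208, 32, 26 bp.

208, 32, 26 bp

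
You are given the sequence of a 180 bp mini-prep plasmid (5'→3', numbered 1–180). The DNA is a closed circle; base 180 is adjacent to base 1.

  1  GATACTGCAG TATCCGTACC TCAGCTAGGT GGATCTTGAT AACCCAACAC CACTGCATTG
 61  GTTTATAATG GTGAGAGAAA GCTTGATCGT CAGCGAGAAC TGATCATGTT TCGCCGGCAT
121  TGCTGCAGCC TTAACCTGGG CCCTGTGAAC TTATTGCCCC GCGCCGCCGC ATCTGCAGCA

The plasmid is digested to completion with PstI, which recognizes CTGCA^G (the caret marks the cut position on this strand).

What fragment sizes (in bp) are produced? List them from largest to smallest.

118, 50, 12 bp

PstI sites (CTGCAG) start at positions 5, 123, 173.
PstI cuts after base 5 of each site (before the last base), so after positions 9, 127, 177.
Circular molecule, 3 cuts → 3 fragments:
  10–127 → 118 bp
  128–177 → 50 bp
  178–180 then 1–9 → 3 + 9 = 12 bp
Sorted largest to smallest: 118, 50, 12 bp.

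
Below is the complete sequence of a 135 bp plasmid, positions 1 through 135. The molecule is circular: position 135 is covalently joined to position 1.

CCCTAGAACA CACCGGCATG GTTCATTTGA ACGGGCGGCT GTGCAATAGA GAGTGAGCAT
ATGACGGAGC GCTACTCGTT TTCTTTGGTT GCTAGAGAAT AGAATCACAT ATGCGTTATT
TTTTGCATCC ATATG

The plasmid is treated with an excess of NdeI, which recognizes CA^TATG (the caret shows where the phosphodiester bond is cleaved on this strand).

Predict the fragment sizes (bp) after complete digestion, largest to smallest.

63, 50, 22 bp

NdeI sites (CATATG) start at positions 58, 108, 130.
NdeI cuts after base 2 of each site, so after positions 59, 109, 131.
Circular molecule, 3 cuts → 3 fragments:
  60–109 → 50 bp
  110–131 → 22 bp
  132–135 then 1–59 → 4 + 59 = 63 bp
Sorted largest to smallest: 63, 50, 22 bp.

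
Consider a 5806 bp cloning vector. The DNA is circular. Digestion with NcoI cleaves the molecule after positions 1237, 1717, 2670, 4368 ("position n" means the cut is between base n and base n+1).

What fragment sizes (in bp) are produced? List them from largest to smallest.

Circular molecule, 4 cuts → 4 fragments:
  1717 − 1237 = 480 bp
  2670 − 1717 = 953 bp
  4368 − 2670 = 1698 bp
  wrap: 5806 − 4368 + 1237 = 2675 bp
Sorted largest to smallest: 2675, 1698, 953, 480 bp.

2675, 1698, 953, 480 bp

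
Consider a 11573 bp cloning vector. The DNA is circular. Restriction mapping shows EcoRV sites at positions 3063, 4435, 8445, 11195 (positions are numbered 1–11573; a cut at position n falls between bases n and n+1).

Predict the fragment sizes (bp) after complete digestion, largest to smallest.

Circular molecule, 4 cuts → 4 fragments:
  4435 − 3063 = 1372 bp
  8445 − 4435 = 4010 bp
  11195 − 8445 = 2750 bp
  wrap: 11573 − 11195 + 3063 = 3441 bp
Sorted largest to smallest: 4010, 3441, 2750, 1372 bp.

4010, 3441, 2750, 1372 bp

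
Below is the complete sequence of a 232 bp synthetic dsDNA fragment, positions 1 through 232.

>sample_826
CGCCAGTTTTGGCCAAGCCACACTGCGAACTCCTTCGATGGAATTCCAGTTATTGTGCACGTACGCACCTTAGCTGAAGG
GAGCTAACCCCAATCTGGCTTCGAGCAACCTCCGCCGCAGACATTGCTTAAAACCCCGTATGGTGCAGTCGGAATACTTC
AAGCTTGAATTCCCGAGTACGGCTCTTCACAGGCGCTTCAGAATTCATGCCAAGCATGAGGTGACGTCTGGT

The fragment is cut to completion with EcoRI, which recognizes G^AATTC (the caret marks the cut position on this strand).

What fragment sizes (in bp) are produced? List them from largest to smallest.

EcoRI sites (GAATTC) start at positions 41, 167, 201.
EcoRI cuts after the first base of each site, so after positions 41, 167, 201.
Linear molecule, 3 cuts → 4 fragments:
  1–41 → 41 bp
  42–167 → 126 bp
  168–201 → 34 bp
  202–232 → 31 bp
Sorted largest to smallest: 126, 41, 34, 31 bp.

126, 41, 34, 31 bp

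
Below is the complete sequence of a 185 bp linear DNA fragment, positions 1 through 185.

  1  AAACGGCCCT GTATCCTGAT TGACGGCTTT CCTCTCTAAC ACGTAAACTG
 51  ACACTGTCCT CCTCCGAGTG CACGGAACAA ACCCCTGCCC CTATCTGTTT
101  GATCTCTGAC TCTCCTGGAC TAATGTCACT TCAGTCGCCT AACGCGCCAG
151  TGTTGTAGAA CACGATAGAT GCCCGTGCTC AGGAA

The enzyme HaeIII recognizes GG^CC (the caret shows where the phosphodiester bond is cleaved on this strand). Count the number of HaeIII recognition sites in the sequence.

GGCC occurs starting at position 5.
HaeIII cuts at 1 site.

1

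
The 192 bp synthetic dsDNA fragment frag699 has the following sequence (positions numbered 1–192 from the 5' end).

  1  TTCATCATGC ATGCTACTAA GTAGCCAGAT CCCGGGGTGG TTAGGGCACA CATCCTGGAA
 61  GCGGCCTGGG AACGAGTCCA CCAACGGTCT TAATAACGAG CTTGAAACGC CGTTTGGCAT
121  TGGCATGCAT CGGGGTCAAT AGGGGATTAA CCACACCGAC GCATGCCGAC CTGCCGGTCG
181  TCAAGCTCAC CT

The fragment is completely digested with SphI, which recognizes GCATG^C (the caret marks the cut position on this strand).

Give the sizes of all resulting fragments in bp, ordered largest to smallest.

SphI sites (GCATGC) start at positions 9, 123, 161.
SphI cuts after base 5 of each site (before the last base), so after positions 13, 127, 165.
Linear molecule, 3 cuts → 4 fragments:
  1–13 → 13 bp
  14–127 → 114 bp
  128–165 → 38 bp
  166–192 → 27 bp
Sorted largest to smallest: 114, 38, 27, 13 bp.

114, 38, 27, 13 bp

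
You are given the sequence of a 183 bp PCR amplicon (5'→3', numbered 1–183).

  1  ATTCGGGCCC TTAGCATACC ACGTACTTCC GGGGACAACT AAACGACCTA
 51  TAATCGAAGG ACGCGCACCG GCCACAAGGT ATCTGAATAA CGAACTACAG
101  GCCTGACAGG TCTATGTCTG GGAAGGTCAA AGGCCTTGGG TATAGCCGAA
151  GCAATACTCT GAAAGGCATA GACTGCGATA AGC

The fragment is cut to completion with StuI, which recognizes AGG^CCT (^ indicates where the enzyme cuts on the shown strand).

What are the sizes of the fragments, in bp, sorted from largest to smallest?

StuI sites (AGGCCT) start at positions 99, 131.
StuI cuts after base 3 of each site, so after positions 101, 133.
Linear molecule, 2 cuts → 3 fragments:
  1–101 → 101 bp
  102–133 → 32 bp
  134–183 → 50 bp
Sorted largest to smallest: 101, 50, 32 bp.

101, 50, 32 bp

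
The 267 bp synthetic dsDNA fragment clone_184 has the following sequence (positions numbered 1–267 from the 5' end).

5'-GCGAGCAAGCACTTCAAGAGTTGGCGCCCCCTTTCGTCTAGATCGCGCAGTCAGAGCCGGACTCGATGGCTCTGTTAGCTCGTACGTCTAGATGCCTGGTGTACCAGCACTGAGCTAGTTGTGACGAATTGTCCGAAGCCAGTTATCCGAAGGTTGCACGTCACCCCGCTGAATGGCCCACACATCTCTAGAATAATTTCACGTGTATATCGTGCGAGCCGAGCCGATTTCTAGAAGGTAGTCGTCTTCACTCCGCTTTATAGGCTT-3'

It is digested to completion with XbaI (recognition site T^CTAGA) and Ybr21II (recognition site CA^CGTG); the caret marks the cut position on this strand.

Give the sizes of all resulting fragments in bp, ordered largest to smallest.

100, 50, 37, 37, 29, 14 bp

XbaI sites (TCTAGA) start at positions 37, 87, 187, 230.
XbaI cuts after the first base of each site, so after positions 37, 87, 187, 230.
The Ybr21II site (CACGTG) starts at position 200.
Ybr21II cuts after base 2 of each site, so after position 201.
Combined cut positions: 37, 87, 187, 201, 230.
Linear molecule, 5 cuts → 6 fragments:
  1–37 → 37 bp
  38–87 → 50 bp
  88–187 → 100 bp
  188–201 → 14 bp
  202–230 → 29 bp
  231–267 → 37 bp
Sorted largest to smallest: 100, 50, 37, 37, 29, 14 bp.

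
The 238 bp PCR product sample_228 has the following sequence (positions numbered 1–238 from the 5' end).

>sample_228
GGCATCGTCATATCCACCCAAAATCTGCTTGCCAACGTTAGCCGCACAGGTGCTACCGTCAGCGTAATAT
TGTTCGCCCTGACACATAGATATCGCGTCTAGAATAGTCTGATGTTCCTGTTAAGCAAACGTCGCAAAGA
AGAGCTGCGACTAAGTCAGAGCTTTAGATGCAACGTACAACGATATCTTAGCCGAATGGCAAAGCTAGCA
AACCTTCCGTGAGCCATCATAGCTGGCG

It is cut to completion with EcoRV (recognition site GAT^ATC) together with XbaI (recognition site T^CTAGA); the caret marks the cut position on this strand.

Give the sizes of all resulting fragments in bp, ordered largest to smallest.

91, 86, 54, 7 bp

EcoRV sites (GATATC) start at positions 89, 182.
EcoRV cuts after base 3 of each site, so after positions 91, 184.
The XbaI site (TCTAGA) starts at position 98.
XbaI cuts after the first base of each site, so after position 98.
Combined cut positions: 91, 98, 184.
Linear molecule, 3 cuts → 4 fragments:
  1–91 → 91 bp
  92–98 → 7 bp
  99–184 → 86 bp
  185–238 → 54 bp
Sorted largest to smallest: 91, 86, 54, 7 bp.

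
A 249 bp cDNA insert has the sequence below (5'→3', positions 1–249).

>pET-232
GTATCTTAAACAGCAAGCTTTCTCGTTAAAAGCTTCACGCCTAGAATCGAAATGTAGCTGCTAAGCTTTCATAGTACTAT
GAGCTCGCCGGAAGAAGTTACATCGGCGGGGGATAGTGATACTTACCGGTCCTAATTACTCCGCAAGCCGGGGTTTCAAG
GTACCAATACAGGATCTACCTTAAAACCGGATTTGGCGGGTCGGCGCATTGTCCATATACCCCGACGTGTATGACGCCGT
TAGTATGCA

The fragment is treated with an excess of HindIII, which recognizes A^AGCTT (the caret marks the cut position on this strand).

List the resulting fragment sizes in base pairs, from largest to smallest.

HindIII sites (AAGCTT) start at positions 15, 30, 63.
HindIII cuts after the first base of each site, so after positions 15, 30, 63.
Linear molecule, 3 cuts → 4 fragments:
  1–15 → 15 bp
  16–30 → 15 bp
  31–63 → 33 bp
  64–249 → 186 bp
Sorted largest to smallest: 186, 33, 15, 15 bp.

186, 33, 15, 15 bp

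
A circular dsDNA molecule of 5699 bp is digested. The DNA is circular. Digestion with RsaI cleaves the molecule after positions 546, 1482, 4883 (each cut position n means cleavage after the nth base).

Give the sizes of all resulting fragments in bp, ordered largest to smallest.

Circular molecule, 3 cuts → 3 fragments:
  1482 − 546 = 936 bp
  4883 − 1482 = 3401 bp
  wrap: 5699 − 4883 + 546 = 1362 bp
Sorted largest to smallest: 3401, 1362, 936 bp.

3401, 1362, 936 bp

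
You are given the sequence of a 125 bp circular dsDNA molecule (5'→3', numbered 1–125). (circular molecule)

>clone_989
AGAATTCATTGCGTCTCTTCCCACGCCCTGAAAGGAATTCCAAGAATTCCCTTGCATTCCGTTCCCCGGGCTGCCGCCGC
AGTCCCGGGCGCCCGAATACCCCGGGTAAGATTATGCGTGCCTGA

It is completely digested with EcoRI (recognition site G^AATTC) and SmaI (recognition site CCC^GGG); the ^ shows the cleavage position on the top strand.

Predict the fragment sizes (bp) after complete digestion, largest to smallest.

33, 24, 23, 19, 17, 9 bp

EcoRI sites (GAATTC) start at positions 2, 35, 44.
EcoRI cuts after the first base of each site, so after positions 2, 35, 44.
SmaI sites (CCCGGG) start at positions 65, 84, 101.
SmaI cuts after base 3 of each site, so after positions 67, 86, 103.
Combined cut positions: 2, 35, 44, 67, 86, 103.
Circular molecule, 6 cuts → 6 fragments:
  3–35 → 33 bp
  36–44 → 9 bp
  45–67 → 23 bp
  68–86 → 19 bp
  87–103 → 17 bp
  104–125 then 1–2 → 22 + 2 = 24 bp
Sorted largest to smallest: 33, 24, 23, 19, 17, 9 bp.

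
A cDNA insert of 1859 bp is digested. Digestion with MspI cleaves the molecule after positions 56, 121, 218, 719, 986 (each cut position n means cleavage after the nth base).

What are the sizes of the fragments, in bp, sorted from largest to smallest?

873, 501, 267, 97, 65, 56 bp

Linear molecule, 5 cuts → 6 fragments:
  56 − 0 = 56 bp
  121 − 56 = 65 bp
  218 − 121 = 97 bp
  719 − 218 = 501 bp
  986 − 719 = 267 bp
  1859 − 986 = 873 bp
Sorted largest to smallest: 873, 501, 267, 97, 65, 56 bp.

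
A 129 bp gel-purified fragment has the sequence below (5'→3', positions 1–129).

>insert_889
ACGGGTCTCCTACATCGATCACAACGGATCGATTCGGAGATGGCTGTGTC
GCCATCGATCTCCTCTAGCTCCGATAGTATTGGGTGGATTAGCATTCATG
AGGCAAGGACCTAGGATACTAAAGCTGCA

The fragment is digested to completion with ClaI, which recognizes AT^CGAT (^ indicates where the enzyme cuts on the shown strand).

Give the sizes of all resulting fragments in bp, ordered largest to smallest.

74, 26, 15, 14 bp

ClaI sites (ATCGAT) start at positions 14, 28, 54.
ClaI cuts after base 2 of each site, so after positions 15, 29, 55.
Linear molecule, 3 cuts → 4 fragments:
  1–15 → 15 bp
  16–29 → 14 bp
  30–55 → 26 bp
  56–129 → 74 bp
Sorted largest to smallest: 74, 26, 15, 14 bp.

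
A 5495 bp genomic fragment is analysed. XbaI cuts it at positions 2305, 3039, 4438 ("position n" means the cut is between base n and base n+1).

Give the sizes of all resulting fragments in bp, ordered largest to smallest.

2305, 1399, 1057, 734 bp

Linear molecule, 3 cuts → 4 fragments:
  2305 − 0 = 2305 bp
  3039 − 2305 = 734 bp
  4438 − 3039 = 1399 bp
  5495 − 4438 = 1057 bp
Sorted largest to smallest: 2305, 1399, 1057, 734 bp.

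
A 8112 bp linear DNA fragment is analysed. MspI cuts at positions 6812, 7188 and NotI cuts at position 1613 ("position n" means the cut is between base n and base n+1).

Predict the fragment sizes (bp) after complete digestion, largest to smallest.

5199, 1613, 924, 376 bp

Combined cut positions (sorted): 1613, 6812, 7188.
Linear molecule, 3 cuts → 4 fragments:
  1613 − 0 = 1613 bp
  6812 − 1613 = 5199 bp
  7188 − 6812 = 376 bp
  8112 − 7188 = 924 bp
Sorted largest to smallest: 5199, 1613, 924, 376 bp.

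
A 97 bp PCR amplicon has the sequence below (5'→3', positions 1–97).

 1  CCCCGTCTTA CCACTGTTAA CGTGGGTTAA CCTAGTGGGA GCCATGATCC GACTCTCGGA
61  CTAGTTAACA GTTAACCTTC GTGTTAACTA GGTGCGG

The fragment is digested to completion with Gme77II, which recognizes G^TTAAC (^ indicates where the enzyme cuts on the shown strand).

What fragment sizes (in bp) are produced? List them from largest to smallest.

38, 16, 14, 12, 10, 7 bp

Gme77II sites (GTTAAC) start at positions 16, 26, 64, 71, 83.
Gme77II cuts after the first base of each site, so after positions 16, 26, 64, 71, 83.
Linear molecule, 5 cuts → 6 fragments:
  1–16 → 16 bp
  17–26 → 10 bp
  27–64 → 38 bp
  65–71 → 7 bp
  72–83 → 12 bp
  84–97 → 14 bp
Sorted largest to smallest: 38, 16, 14, 12, 10, 7 bp.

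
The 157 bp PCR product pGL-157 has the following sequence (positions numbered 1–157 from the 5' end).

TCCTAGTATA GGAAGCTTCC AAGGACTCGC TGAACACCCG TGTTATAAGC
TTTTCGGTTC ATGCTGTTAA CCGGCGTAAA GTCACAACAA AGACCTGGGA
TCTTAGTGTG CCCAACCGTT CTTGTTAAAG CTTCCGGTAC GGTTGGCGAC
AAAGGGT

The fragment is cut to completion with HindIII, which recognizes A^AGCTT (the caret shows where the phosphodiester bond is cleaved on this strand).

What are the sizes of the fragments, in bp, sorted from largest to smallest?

81, 34, 29, 13 bp

HindIII sites (AAGCTT) start at positions 13, 47, 128.
HindIII cuts after the first base of each site, so after positions 13, 47, 128.
Linear molecule, 3 cuts → 4 fragments:
  1–13 → 13 bp
  14–47 → 34 bp
  48–128 → 81 bp
  129–157 → 29 bp
Sorted largest to smallest: 81, 34, 29, 13 bp.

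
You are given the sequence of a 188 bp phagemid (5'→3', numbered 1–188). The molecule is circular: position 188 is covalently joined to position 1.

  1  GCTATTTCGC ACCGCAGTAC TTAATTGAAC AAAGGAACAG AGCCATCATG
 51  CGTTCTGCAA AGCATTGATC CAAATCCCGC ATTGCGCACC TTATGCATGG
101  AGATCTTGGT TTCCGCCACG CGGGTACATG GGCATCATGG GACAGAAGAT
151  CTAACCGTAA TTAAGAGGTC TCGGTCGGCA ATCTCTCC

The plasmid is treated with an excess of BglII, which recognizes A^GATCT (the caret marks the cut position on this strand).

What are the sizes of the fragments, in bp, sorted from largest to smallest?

BglII sites (AGATCT) start at positions 101, 147.
BglII cuts after the first base of each site, so after positions 101, 147.
Circular molecule, 2 cuts → 2 fragments:
  102–147 → 46 bp
  148–188 then 1–101 → 41 + 101 = 142 bp
Sorted largest to smallest: 142, 46 bp.

142, 46 bp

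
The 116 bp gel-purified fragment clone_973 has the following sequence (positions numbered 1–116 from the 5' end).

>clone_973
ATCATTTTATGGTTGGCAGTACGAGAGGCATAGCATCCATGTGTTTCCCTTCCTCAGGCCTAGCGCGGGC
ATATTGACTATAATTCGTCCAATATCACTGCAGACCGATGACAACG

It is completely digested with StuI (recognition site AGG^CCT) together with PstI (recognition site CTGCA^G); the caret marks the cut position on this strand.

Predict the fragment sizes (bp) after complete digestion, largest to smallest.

58, 44, 14 bp

The StuI site (AGGCCT) starts at position 56.
StuI cuts after base 3 of each site, so after position 58.
The PstI site (CTGCAG) starts at position 98.
PstI cuts after base 5 of each site (before the last base), so after position 102.
Combined cut positions: 58, 102.
Linear molecule, 2 cuts → 3 fragments:
  1–58 → 58 bp
  59–102 → 44 bp
  103–116 → 14 bp
Sorted largest to smallest: 58, 44, 14 bp.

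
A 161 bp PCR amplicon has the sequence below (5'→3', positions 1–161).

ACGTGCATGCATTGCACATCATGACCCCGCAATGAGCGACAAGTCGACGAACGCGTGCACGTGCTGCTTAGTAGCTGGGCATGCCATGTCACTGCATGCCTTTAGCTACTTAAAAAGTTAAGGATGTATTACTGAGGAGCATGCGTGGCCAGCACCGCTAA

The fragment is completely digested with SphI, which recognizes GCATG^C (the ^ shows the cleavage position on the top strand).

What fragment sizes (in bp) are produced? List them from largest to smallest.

74, 45, 18, 15, 9 bp

SphI sites (GCATGC) start at positions 5, 79, 94, 139.
SphI cuts after base 5 of each site (before the last base), so after positions 9, 83, 98, 143.
Linear molecule, 4 cuts → 5 fragments:
  1–9 → 9 bp
  10–83 → 74 bp
  84–98 → 15 bp
  99–143 → 45 bp
  144–161 → 18 bp
Sorted largest to smallest: 74, 45, 18, 15, 9 bp.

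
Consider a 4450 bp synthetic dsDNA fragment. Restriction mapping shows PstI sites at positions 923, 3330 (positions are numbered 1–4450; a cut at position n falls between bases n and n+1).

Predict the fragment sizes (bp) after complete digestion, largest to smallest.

Linear molecule, 2 cuts → 3 fragments:
  923 − 0 = 923 bp
  3330 − 923 = 2407 bp
  4450 − 3330 = 1120 bp
Sorted largest to smallest: 2407, 1120, 923 bp.

2407, 1120, 923 bp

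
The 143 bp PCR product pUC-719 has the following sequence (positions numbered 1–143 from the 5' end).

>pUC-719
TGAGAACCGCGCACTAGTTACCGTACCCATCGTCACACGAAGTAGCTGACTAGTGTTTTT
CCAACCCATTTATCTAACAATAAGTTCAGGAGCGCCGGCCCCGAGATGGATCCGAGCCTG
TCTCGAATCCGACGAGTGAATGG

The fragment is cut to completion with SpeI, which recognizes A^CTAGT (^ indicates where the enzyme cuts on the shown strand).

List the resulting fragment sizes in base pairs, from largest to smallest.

94, 36, 13 bp

SpeI sites (ACTAGT) start at positions 13, 49.
SpeI cuts after the first base of each site, so after positions 13, 49.
Linear molecule, 2 cuts → 3 fragments:
  1–13 → 13 bp
  14–49 → 36 bp
  50–143 → 94 bp
Sorted largest to smallest: 94, 36, 13 bp.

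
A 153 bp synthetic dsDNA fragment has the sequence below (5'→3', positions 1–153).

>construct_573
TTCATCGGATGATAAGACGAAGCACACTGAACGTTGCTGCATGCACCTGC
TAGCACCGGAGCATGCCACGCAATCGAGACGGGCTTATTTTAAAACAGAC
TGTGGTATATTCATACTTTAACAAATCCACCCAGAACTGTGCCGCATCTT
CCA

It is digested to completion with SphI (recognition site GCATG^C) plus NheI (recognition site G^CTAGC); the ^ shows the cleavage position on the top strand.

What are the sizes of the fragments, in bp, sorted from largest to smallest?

88, 43, 16, 6 bp

SphI sites (GCATGC) start at positions 39, 61.
SphI cuts after base 5 of each site (before the last base), so after positions 43, 65.
The NheI site (GCTAGC) starts at position 49.
NheI cuts after the first base of each site, so after position 49.
Combined cut positions: 43, 49, 65.
Linear molecule, 3 cuts → 4 fragments:
  1–43 → 43 bp
  44–49 → 6 bp
  50–65 → 16 bp
  66–153 → 88 bp
Sorted largest to smallest: 88, 43, 16, 6 bp.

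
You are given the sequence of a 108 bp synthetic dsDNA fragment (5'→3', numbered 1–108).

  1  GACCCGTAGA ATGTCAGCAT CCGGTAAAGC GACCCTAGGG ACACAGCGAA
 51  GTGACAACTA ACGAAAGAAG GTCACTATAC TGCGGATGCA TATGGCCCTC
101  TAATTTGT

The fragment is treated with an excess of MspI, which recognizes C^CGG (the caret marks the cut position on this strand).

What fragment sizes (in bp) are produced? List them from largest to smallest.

The MspI site (CCGG) starts at position 21.
MspI cuts after the first base of each site, so after position 21.
Linear molecule, 1 cut → 2 fragments:
  1–21 → 21 bp
  22–108 → 87 bp
Sorted largest to smallest: 87, 21 bp.

87, 21 bp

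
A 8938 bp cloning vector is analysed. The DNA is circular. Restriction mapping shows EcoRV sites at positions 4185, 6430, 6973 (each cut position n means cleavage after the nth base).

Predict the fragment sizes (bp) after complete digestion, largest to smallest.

Circular molecule, 3 cuts → 3 fragments:
  6430 − 4185 = 2245 bp
  6973 − 6430 = 543 bp
  wrap: 8938 − 6973 + 4185 = 6150 bp
Sorted largest to smallest: 6150, 2245, 543 bp.

6150, 2245, 543 bp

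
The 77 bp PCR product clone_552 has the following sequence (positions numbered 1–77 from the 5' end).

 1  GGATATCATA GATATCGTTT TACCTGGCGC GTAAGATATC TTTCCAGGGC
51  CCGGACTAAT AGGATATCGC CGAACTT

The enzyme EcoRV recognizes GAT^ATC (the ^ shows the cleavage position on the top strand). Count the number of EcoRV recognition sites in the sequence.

4

GATATC occurs starting at positions 2, 11, 35, 63.
EcoRV cuts at 4 sites.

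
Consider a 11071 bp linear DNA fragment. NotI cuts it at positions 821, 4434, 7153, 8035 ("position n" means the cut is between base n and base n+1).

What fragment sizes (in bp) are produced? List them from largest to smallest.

Linear molecule, 4 cuts → 5 fragments:
  821 − 0 = 821 bp
  4434 − 821 = 3613 bp
  7153 − 4434 = 2719 bp
  8035 − 7153 = 882 bp
  11071 − 8035 = 3036 bp
Sorted largest to smallest: 3613, 3036, 2719, 882, 821 bp.

3613, 3036, 2719, 882, 821 bp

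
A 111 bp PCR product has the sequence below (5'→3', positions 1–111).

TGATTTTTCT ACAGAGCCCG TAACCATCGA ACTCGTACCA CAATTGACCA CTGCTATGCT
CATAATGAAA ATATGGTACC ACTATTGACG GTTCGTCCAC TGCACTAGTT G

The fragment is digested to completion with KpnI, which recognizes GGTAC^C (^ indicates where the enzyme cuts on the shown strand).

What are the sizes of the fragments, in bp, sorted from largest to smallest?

79, 32 bp

The KpnI site (GGTACC) starts at position 75.
KpnI cuts after base 5 of each site (before the last base), so after position 79.
Linear molecule, 1 cut → 2 fragments:
  1–79 → 79 bp
  80–111 → 32 bp
Sorted largest to smallest: 79, 32 bp.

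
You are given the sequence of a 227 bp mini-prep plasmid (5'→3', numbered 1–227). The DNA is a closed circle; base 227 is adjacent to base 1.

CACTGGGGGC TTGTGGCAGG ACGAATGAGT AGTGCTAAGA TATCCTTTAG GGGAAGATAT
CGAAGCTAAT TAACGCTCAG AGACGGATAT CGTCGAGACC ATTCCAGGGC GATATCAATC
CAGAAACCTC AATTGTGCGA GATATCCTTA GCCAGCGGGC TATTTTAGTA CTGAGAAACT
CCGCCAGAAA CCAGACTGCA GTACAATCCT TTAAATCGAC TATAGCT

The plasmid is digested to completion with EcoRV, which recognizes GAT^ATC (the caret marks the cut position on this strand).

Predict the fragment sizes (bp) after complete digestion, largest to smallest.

EcoRV sites (GATATC) start at positions 39, 56, 86, 111, 141.
EcoRV cuts after base 3 of each site, so after positions 41, 58, 88, 113, 143.
Circular molecule, 5 cuts → 5 fragments:
  42–58 → 17 bp
  59–88 → 30 bp
  89–113 → 25 bp
  114–143 → 30 bp
  144–227 then 1–41 → 84 + 41 = 125 bp
Sorted largest to smallest: 125, 30, 30, 25, 17 bp.

125, 30, 30, 25, 17 bp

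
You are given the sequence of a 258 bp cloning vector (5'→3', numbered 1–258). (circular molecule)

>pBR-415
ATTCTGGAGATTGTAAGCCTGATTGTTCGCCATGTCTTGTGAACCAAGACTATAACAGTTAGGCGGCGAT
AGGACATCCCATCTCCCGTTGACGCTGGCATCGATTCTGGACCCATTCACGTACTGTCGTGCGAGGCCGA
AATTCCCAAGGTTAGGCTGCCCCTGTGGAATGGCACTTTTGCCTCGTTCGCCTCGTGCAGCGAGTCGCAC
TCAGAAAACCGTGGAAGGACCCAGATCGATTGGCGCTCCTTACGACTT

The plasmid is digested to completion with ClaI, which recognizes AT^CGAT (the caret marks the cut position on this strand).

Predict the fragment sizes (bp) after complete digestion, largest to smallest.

ClaI sites (ATCGAT) start at positions 100, 235.
ClaI cuts after base 2 of each site, so after positions 101, 236.
Circular molecule, 2 cuts → 2 fragments:
  102–236 → 135 bp
  237–258 then 1–101 → 22 + 101 = 123 bp
Sorted largest to smallest: 135, 123 bp.

135, 123 bp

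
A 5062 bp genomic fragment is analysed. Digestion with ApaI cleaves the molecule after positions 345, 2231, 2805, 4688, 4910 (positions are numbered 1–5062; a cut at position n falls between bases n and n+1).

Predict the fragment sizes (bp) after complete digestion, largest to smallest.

1886, 1883, 574, 345, 222, 152 bp

Linear molecule, 5 cuts → 6 fragments:
  345 − 0 = 345 bp
  2231 − 345 = 1886 bp
  2805 − 2231 = 574 bp
  4688 − 2805 = 1883 bp
  4910 − 4688 = 222 bp
  5062 − 4910 = 152 bp
Sorted largest to smallest: 1886, 1883, 574, 345, 222, 152 bp.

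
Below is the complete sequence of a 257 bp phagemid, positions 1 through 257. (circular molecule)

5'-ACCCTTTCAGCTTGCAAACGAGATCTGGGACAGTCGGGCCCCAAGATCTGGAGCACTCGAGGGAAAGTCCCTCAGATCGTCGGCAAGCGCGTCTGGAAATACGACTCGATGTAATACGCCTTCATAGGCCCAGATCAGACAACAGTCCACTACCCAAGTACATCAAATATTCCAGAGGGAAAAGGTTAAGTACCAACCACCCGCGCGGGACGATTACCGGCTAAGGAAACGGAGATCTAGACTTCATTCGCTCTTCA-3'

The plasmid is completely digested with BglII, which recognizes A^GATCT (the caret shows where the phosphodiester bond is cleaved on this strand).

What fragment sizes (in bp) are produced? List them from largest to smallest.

189, 45, 23 bp

BglII sites (AGATCT) start at positions 21, 44, 233.
BglII cuts after the first base of each site, so after positions 21, 44, 233.
Circular molecule, 3 cuts → 3 fragments:
  22–44 → 23 bp
  45–233 → 189 bp
  234–257 then 1–21 → 24 + 21 = 45 bp
Sorted largest to smallest: 189, 45, 23 bp.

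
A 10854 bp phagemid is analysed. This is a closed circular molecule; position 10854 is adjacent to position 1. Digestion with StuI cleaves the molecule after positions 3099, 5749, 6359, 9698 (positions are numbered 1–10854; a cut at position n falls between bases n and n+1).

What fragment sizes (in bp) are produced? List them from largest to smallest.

4255, 3339, 2650, 610 bp

Circular molecule, 4 cuts → 4 fragments:
  5749 − 3099 = 2650 bp
  6359 − 5749 = 610 bp
  9698 − 6359 = 3339 bp
  wrap: 10854 − 9698 + 3099 = 4255 bp
Sorted largest to smallest: 4255, 3339, 2650, 610 bp.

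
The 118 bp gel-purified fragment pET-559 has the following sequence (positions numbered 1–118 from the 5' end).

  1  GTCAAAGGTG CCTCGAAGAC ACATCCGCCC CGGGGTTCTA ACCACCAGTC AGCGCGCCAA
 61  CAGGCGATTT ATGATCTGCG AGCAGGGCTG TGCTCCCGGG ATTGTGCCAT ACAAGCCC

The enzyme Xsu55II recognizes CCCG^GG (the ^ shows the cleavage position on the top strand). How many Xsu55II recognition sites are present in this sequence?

2

CCCGGG occurs starting at positions 29, 95.
Xsu55II cuts at 2 sites.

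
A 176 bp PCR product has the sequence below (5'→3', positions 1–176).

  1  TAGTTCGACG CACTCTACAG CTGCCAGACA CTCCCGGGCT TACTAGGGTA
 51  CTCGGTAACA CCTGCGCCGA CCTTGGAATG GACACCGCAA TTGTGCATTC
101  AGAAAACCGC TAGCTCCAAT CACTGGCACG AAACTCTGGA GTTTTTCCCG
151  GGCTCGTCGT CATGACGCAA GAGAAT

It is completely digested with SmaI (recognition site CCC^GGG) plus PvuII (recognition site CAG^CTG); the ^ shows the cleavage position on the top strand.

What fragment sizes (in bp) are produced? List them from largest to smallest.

114, 27, 20, 15 bp

SmaI sites (CCCGGG) start at positions 33, 147.
SmaI cuts after base 3 of each site, so after positions 35, 149.
The PvuII site (CAGCTG) starts at position 18.
PvuII cuts after base 3 of each site, so after position 20.
Combined cut positions: 20, 35, 149.
Linear molecule, 3 cuts → 4 fragments:
  1–20 → 20 bp
  21–35 → 15 bp
  36–149 → 114 bp
  150–176 → 27 bp
Sorted largest to smallest: 114, 27, 20, 15 bp.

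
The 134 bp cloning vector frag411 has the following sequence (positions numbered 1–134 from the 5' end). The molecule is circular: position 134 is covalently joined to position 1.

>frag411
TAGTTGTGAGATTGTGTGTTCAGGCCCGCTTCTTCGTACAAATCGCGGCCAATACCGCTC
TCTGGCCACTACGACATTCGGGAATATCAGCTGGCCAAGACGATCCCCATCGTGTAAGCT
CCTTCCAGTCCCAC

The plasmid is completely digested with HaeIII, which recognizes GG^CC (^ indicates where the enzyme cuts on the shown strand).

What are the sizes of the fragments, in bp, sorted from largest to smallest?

64, 29, 24, 17 bp

HaeIII sites (GGCC) start at positions 23, 47, 64, 93.
HaeIII cuts after base 2 of each site, so after positions 24, 48, 65, 94.
Circular molecule, 4 cuts → 4 fragments:
  25–48 → 24 bp
  49–65 → 17 bp
  66–94 → 29 bp
  95–134 then 1–24 → 40 + 24 = 64 bp
Sorted largest to smallest: 64, 29, 24, 17 bp.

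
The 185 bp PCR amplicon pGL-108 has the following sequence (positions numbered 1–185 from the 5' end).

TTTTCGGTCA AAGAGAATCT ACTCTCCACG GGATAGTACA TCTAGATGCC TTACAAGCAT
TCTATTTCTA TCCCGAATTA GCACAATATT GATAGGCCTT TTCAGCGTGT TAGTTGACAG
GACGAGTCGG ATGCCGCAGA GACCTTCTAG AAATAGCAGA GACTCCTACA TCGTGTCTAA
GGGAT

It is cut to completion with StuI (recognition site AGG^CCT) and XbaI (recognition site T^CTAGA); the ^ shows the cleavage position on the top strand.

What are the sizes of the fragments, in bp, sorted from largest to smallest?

55, 50, 41, 39 bp

The StuI site (AGGCCT) starts at position 94.
StuI cuts after base 3 of each site, so after position 96.
XbaI sites (TCTAGA) start at positions 41, 146.
XbaI cuts after the first base of each site, so after positions 41, 146.
Combined cut positions: 41, 96, 146.
Linear molecule, 3 cuts → 4 fragments:
  1–41 → 41 bp
  42–96 → 55 bp
  97–146 → 50 bp
  147–185 → 39 bp
Sorted largest to smallest: 55, 50, 41, 39 bp.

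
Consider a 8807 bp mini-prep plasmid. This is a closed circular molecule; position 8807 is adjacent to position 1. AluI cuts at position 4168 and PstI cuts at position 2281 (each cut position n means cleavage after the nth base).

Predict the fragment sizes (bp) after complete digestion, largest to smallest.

6920, 1887 bp

Combined cut positions (sorted): 2281, 4168.
Circular molecule, 2 cuts → 2 fragments:
  4168 − 2281 = 1887 bp
  wrap: 8807 − 4168 + 2281 = 6920 bp
Sorted largest to smallest: 6920, 1887 bp.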